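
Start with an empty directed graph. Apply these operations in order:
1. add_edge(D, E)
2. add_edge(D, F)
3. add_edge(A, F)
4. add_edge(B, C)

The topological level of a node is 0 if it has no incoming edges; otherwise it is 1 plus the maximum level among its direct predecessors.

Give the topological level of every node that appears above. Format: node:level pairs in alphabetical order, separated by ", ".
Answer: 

Answer: A:0, B:0, C:1, D:0, E:1, F:1

Derivation:
Op 1: add_edge(D, E). Edges now: 1
Op 2: add_edge(D, F). Edges now: 2
Op 3: add_edge(A, F). Edges now: 3
Op 4: add_edge(B, C). Edges now: 4
Compute levels (Kahn BFS):
  sources (in-degree 0): A, B, D
  process A: level=0
    A->F: in-degree(F)=1, level(F)>=1
  process B: level=0
    B->C: in-degree(C)=0, level(C)=1, enqueue
  process D: level=0
    D->E: in-degree(E)=0, level(E)=1, enqueue
    D->F: in-degree(F)=0, level(F)=1, enqueue
  process C: level=1
  process E: level=1
  process F: level=1
All levels: A:0, B:0, C:1, D:0, E:1, F:1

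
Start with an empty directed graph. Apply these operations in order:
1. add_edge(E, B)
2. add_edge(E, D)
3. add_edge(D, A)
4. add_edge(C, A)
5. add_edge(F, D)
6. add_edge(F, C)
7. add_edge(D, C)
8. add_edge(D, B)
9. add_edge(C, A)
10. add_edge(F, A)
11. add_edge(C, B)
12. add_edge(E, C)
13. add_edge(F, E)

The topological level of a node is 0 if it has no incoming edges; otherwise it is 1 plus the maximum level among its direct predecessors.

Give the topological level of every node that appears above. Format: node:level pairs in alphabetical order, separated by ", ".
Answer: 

Op 1: add_edge(E, B). Edges now: 1
Op 2: add_edge(E, D). Edges now: 2
Op 3: add_edge(D, A). Edges now: 3
Op 4: add_edge(C, A). Edges now: 4
Op 5: add_edge(F, D). Edges now: 5
Op 6: add_edge(F, C). Edges now: 6
Op 7: add_edge(D, C). Edges now: 7
Op 8: add_edge(D, B). Edges now: 8
Op 9: add_edge(C, A) (duplicate, no change). Edges now: 8
Op 10: add_edge(F, A). Edges now: 9
Op 11: add_edge(C, B). Edges now: 10
Op 12: add_edge(E, C). Edges now: 11
Op 13: add_edge(F, E). Edges now: 12
Compute levels (Kahn BFS):
  sources (in-degree 0): F
  process F: level=0
    F->A: in-degree(A)=2, level(A)>=1
    F->C: in-degree(C)=2, level(C)>=1
    F->D: in-degree(D)=1, level(D)>=1
    F->E: in-degree(E)=0, level(E)=1, enqueue
  process E: level=1
    E->B: in-degree(B)=2, level(B)>=2
    E->C: in-degree(C)=1, level(C)>=2
    E->D: in-degree(D)=0, level(D)=2, enqueue
  process D: level=2
    D->A: in-degree(A)=1, level(A)>=3
    D->B: in-degree(B)=1, level(B)>=3
    D->C: in-degree(C)=0, level(C)=3, enqueue
  process C: level=3
    C->A: in-degree(A)=0, level(A)=4, enqueue
    C->B: in-degree(B)=0, level(B)=4, enqueue
  process A: level=4
  process B: level=4
All levels: A:4, B:4, C:3, D:2, E:1, F:0

Answer: A:4, B:4, C:3, D:2, E:1, F:0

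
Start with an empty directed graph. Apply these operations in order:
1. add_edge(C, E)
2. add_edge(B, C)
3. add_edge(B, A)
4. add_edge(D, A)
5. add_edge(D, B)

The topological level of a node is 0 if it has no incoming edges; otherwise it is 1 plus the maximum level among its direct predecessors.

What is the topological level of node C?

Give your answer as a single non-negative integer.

Answer: 2

Derivation:
Op 1: add_edge(C, E). Edges now: 1
Op 2: add_edge(B, C). Edges now: 2
Op 3: add_edge(B, A). Edges now: 3
Op 4: add_edge(D, A). Edges now: 4
Op 5: add_edge(D, B). Edges now: 5
Compute levels (Kahn BFS):
  sources (in-degree 0): D
  process D: level=0
    D->A: in-degree(A)=1, level(A)>=1
    D->B: in-degree(B)=0, level(B)=1, enqueue
  process B: level=1
    B->A: in-degree(A)=0, level(A)=2, enqueue
    B->C: in-degree(C)=0, level(C)=2, enqueue
  process A: level=2
  process C: level=2
    C->E: in-degree(E)=0, level(E)=3, enqueue
  process E: level=3
All levels: A:2, B:1, C:2, D:0, E:3
level(C) = 2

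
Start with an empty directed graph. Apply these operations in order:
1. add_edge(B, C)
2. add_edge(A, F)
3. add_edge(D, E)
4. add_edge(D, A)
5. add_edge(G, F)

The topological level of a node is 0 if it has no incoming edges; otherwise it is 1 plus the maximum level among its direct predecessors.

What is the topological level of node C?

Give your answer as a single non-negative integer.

Answer: 1

Derivation:
Op 1: add_edge(B, C). Edges now: 1
Op 2: add_edge(A, F). Edges now: 2
Op 3: add_edge(D, E). Edges now: 3
Op 4: add_edge(D, A). Edges now: 4
Op 5: add_edge(G, F). Edges now: 5
Compute levels (Kahn BFS):
  sources (in-degree 0): B, D, G
  process B: level=0
    B->C: in-degree(C)=0, level(C)=1, enqueue
  process D: level=0
    D->A: in-degree(A)=0, level(A)=1, enqueue
    D->E: in-degree(E)=0, level(E)=1, enqueue
  process G: level=0
    G->F: in-degree(F)=1, level(F)>=1
  process C: level=1
  process A: level=1
    A->F: in-degree(F)=0, level(F)=2, enqueue
  process E: level=1
  process F: level=2
All levels: A:1, B:0, C:1, D:0, E:1, F:2, G:0
level(C) = 1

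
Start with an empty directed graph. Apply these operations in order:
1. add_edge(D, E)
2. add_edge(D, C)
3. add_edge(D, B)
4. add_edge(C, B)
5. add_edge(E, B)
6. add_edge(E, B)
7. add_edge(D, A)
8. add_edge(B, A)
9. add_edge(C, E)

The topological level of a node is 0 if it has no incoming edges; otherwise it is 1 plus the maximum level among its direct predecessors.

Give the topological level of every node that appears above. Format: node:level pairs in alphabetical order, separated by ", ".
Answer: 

Op 1: add_edge(D, E). Edges now: 1
Op 2: add_edge(D, C). Edges now: 2
Op 3: add_edge(D, B). Edges now: 3
Op 4: add_edge(C, B). Edges now: 4
Op 5: add_edge(E, B). Edges now: 5
Op 6: add_edge(E, B) (duplicate, no change). Edges now: 5
Op 7: add_edge(D, A). Edges now: 6
Op 8: add_edge(B, A). Edges now: 7
Op 9: add_edge(C, E). Edges now: 8
Compute levels (Kahn BFS):
  sources (in-degree 0): D
  process D: level=0
    D->A: in-degree(A)=1, level(A)>=1
    D->B: in-degree(B)=2, level(B)>=1
    D->C: in-degree(C)=0, level(C)=1, enqueue
    D->E: in-degree(E)=1, level(E)>=1
  process C: level=1
    C->B: in-degree(B)=1, level(B)>=2
    C->E: in-degree(E)=0, level(E)=2, enqueue
  process E: level=2
    E->B: in-degree(B)=0, level(B)=3, enqueue
  process B: level=3
    B->A: in-degree(A)=0, level(A)=4, enqueue
  process A: level=4
All levels: A:4, B:3, C:1, D:0, E:2

Answer: A:4, B:3, C:1, D:0, E:2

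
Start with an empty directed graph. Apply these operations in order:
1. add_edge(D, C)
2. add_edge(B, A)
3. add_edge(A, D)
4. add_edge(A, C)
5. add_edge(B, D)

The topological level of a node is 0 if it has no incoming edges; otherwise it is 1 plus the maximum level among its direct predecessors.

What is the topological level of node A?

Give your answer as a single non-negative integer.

Answer: 1

Derivation:
Op 1: add_edge(D, C). Edges now: 1
Op 2: add_edge(B, A). Edges now: 2
Op 3: add_edge(A, D). Edges now: 3
Op 4: add_edge(A, C). Edges now: 4
Op 5: add_edge(B, D). Edges now: 5
Compute levels (Kahn BFS):
  sources (in-degree 0): B
  process B: level=0
    B->A: in-degree(A)=0, level(A)=1, enqueue
    B->D: in-degree(D)=1, level(D)>=1
  process A: level=1
    A->C: in-degree(C)=1, level(C)>=2
    A->D: in-degree(D)=0, level(D)=2, enqueue
  process D: level=2
    D->C: in-degree(C)=0, level(C)=3, enqueue
  process C: level=3
All levels: A:1, B:0, C:3, D:2
level(A) = 1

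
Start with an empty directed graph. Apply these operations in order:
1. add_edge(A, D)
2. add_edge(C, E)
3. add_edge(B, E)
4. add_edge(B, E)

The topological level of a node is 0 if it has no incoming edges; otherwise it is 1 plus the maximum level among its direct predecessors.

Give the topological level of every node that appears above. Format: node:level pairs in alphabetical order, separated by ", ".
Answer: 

Answer: A:0, B:0, C:0, D:1, E:1

Derivation:
Op 1: add_edge(A, D). Edges now: 1
Op 2: add_edge(C, E). Edges now: 2
Op 3: add_edge(B, E). Edges now: 3
Op 4: add_edge(B, E) (duplicate, no change). Edges now: 3
Compute levels (Kahn BFS):
  sources (in-degree 0): A, B, C
  process A: level=0
    A->D: in-degree(D)=0, level(D)=1, enqueue
  process B: level=0
    B->E: in-degree(E)=1, level(E)>=1
  process C: level=0
    C->E: in-degree(E)=0, level(E)=1, enqueue
  process D: level=1
  process E: level=1
All levels: A:0, B:0, C:0, D:1, E:1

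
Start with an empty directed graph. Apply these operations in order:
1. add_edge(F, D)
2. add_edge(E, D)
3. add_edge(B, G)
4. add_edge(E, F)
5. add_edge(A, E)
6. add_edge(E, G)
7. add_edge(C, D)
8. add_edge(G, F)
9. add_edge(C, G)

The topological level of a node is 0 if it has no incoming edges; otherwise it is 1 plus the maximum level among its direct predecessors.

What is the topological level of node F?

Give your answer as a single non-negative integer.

Answer: 3

Derivation:
Op 1: add_edge(F, D). Edges now: 1
Op 2: add_edge(E, D). Edges now: 2
Op 3: add_edge(B, G). Edges now: 3
Op 4: add_edge(E, F). Edges now: 4
Op 5: add_edge(A, E). Edges now: 5
Op 6: add_edge(E, G). Edges now: 6
Op 7: add_edge(C, D). Edges now: 7
Op 8: add_edge(G, F). Edges now: 8
Op 9: add_edge(C, G). Edges now: 9
Compute levels (Kahn BFS):
  sources (in-degree 0): A, B, C
  process A: level=0
    A->E: in-degree(E)=0, level(E)=1, enqueue
  process B: level=0
    B->G: in-degree(G)=2, level(G)>=1
  process C: level=0
    C->D: in-degree(D)=2, level(D)>=1
    C->G: in-degree(G)=1, level(G)>=1
  process E: level=1
    E->D: in-degree(D)=1, level(D)>=2
    E->F: in-degree(F)=1, level(F)>=2
    E->G: in-degree(G)=0, level(G)=2, enqueue
  process G: level=2
    G->F: in-degree(F)=0, level(F)=3, enqueue
  process F: level=3
    F->D: in-degree(D)=0, level(D)=4, enqueue
  process D: level=4
All levels: A:0, B:0, C:0, D:4, E:1, F:3, G:2
level(F) = 3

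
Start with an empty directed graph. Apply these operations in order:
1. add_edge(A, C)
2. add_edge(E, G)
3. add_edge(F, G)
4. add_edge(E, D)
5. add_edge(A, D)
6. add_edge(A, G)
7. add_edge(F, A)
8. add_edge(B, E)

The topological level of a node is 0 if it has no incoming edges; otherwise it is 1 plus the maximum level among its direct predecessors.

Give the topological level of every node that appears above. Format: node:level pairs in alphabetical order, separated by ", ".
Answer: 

Answer: A:1, B:0, C:2, D:2, E:1, F:0, G:2

Derivation:
Op 1: add_edge(A, C). Edges now: 1
Op 2: add_edge(E, G). Edges now: 2
Op 3: add_edge(F, G). Edges now: 3
Op 4: add_edge(E, D). Edges now: 4
Op 5: add_edge(A, D). Edges now: 5
Op 6: add_edge(A, G). Edges now: 6
Op 7: add_edge(F, A). Edges now: 7
Op 8: add_edge(B, E). Edges now: 8
Compute levels (Kahn BFS):
  sources (in-degree 0): B, F
  process B: level=0
    B->E: in-degree(E)=0, level(E)=1, enqueue
  process F: level=0
    F->A: in-degree(A)=0, level(A)=1, enqueue
    F->G: in-degree(G)=2, level(G)>=1
  process E: level=1
    E->D: in-degree(D)=1, level(D)>=2
    E->G: in-degree(G)=1, level(G)>=2
  process A: level=1
    A->C: in-degree(C)=0, level(C)=2, enqueue
    A->D: in-degree(D)=0, level(D)=2, enqueue
    A->G: in-degree(G)=0, level(G)=2, enqueue
  process C: level=2
  process D: level=2
  process G: level=2
All levels: A:1, B:0, C:2, D:2, E:1, F:0, G:2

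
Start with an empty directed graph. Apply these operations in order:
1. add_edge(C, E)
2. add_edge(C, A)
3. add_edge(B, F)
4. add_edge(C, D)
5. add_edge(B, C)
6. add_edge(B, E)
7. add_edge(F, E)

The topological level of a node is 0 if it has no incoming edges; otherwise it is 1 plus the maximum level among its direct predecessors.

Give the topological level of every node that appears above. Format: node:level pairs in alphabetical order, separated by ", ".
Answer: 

Op 1: add_edge(C, E). Edges now: 1
Op 2: add_edge(C, A). Edges now: 2
Op 3: add_edge(B, F). Edges now: 3
Op 4: add_edge(C, D). Edges now: 4
Op 5: add_edge(B, C). Edges now: 5
Op 6: add_edge(B, E). Edges now: 6
Op 7: add_edge(F, E). Edges now: 7
Compute levels (Kahn BFS):
  sources (in-degree 0): B
  process B: level=0
    B->C: in-degree(C)=0, level(C)=1, enqueue
    B->E: in-degree(E)=2, level(E)>=1
    B->F: in-degree(F)=0, level(F)=1, enqueue
  process C: level=1
    C->A: in-degree(A)=0, level(A)=2, enqueue
    C->D: in-degree(D)=0, level(D)=2, enqueue
    C->E: in-degree(E)=1, level(E)>=2
  process F: level=1
    F->E: in-degree(E)=0, level(E)=2, enqueue
  process A: level=2
  process D: level=2
  process E: level=2
All levels: A:2, B:0, C:1, D:2, E:2, F:1

Answer: A:2, B:0, C:1, D:2, E:2, F:1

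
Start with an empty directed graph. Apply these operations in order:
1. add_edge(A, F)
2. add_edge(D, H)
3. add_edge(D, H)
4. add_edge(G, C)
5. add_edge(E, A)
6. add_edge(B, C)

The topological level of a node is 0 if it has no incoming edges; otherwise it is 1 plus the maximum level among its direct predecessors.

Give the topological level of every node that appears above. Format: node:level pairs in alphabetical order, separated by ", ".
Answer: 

Op 1: add_edge(A, F). Edges now: 1
Op 2: add_edge(D, H). Edges now: 2
Op 3: add_edge(D, H) (duplicate, no change). Edges now: 2
Op 4: add_edge(G, C). Edges now: 3
Op 5: add_edge(E, A). Edges now: 4
Op 6: add_edge(B, C). Edges now: 5
Compute levels (Kahn BFS):
  sources (in-degree 0): B, D, E, G
  process B: level=0
    B->C: in-degree(C)=1, level(C)>=1
  process D: level=0
    D->H: in-degree(H)=0, level(H)=1, enqueue
  process E: level=0
    E->A: in-degree(A)=0, level(A)=1, enqueue
  process G: level=0
    G->C: in-degree(C)=0, level(C)=1, enqueue
  process H: level=1
  process A: level=1
    A->F: in-degree(F)=0, level(F)=2, enqueue
  process C: level=1
  process F: level=2
All levels: A:1, B:0, C:1, D:0, E:0, F:2, G:0, H:1

Answer: A:1, B:0, C:1, D:0, E:0, F:2, G:0, H:1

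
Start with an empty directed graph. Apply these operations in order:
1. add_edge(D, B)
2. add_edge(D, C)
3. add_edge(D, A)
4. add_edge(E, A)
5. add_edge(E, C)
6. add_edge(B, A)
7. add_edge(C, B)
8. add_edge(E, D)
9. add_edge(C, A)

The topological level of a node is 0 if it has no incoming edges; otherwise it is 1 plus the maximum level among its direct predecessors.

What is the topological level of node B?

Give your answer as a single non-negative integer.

Op 1: add_edge(D, B). Edges now: 1
Op 2: add_edge(D, C). Edges now: 2
Op 3: add_edge(D, A). Edges now: 3
Op 4: add_edge(E, A). Edges now: 4
Op 5: add_edge(E, C). Edges now: 5
Op 6: add_edge(B, A). Edges now: 6
Op 7: add_edge(C, B). Edges now: 7
Op 8: add_edge(E, D). Edges now: 8
Op 9: add_edge(C, A). Edges now: 9
Compute levels (Kahn BFS):
  sources (in-degree 0): E
  process E: level=0
    E->A: in-degree(A)=3, level(A)>=1
    E->C: in-degree(C)=1, level(C)>=1
    E->D: in-degree(D)=0, level(D)=1, enqueue
  process D: level=1
    D->A: in-degree(A)=2, level(A)>=2
    D->B: in-degree(B)=1, level(B)>=2
    D->C: in-degree(C)=0, level(C)=2, enqueue
  process C: level=2
    C->A: in-degree(A)=1, level(A)>=3
    C->B: in-degree(B)=0, level(B)=3, enqueue
  process B: level=3
    B->A: in-degree(A)=0, level(A)=4, enqueue
  process A: level=4
All levels: A:4, B:3, C:2, D:1, E:0
level(B) = 3

Answer: 3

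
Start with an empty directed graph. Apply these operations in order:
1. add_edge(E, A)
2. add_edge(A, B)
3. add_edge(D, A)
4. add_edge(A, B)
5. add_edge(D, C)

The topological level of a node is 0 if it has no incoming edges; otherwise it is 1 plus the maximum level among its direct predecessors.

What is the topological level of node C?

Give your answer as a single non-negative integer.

Op 1: add_edge(E, A). Edges now: 1
Op 2: add_edge(A, B). Edges now: 2
Op 3: add_edge(D, A). Edges now: 3
Op 4: add_edge(A, B) (duplicate, no change). Edges now: 3
Op 5: add_edge(D, C). Edges now: 4
Compute levels (Kahn BFS):
  sources (in-degree 0): D, E
  process D: level=0
    D->A: in-degree(A)=1, level(A)>=1
    D->C: in-degree(C)=0, level(C)=1, enqueue
  process E: level=0
    E->A: in-degree(A)=0, level(A)=1, enqueue
  process C: level=1
  process A: level=1
    A->B: in-degree(B)=0, level(B)=2, enqueue
  process B: level=2
All levels: A:1, B:2, C:1, D:0, E:0
level(C) = 1

Answer: 1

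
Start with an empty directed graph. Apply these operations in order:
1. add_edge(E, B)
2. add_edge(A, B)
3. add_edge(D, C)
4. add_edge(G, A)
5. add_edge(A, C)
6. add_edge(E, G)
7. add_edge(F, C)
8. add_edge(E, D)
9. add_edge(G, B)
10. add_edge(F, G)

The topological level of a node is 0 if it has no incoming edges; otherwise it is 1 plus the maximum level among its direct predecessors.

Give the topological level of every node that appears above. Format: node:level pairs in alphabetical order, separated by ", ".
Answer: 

Answer: A:2, B:3, C:3, D:1, E:0, F:0, G:1

Derivation:
Op 1: add_edge(E, B). Edges now: 1
Op 2: add_edge(A, B). Edges now: 2
Op 3: add_edge(D, C). Edges now: 3
Op 4: add_edge(G, A). Edges now: 4
Op 5: add_edge(A, C). Edges now: 5
Op 6: add_edge(E, G). Edges now: 6
Op 7: add_edge(F, C). Edges now: 7
Op 8: add_edge(E, D). Edges now: 8
Op 9: add_edge(G, B). Edges now: 9
Op 10: add_edge(F, G). Edges now: 10
Compute levels (Kahn BFS):
  sources (in-degree 0): E, F
  process E: level=0
    E->B: in-degree(B)=2, level(B)>=1
    E->D: in-degree(D)=0, level(D)=1, enqueue
    E->G: in-degree(G)=1, level(G)>=1
  process F: level=0
    F->C: in-degree(C)=2, level(C)>=1
    F->G: in-degree(G)=0, level(G)=1, enqueue
  process D: level=1
    D->C: in-degree(C)=1, level(C)>=2
  process G: level=1
    G->A: in-degree(A)=0, level(A)=2, enqueue
    G->B: in-degree(B)=1, level(B)>=2
  process A: level=2
    A->B: in-degree(B)=0, level(B)=3, enqueue
    A->C: in-degree(C)=0, level(C)=3, enqueue
  process B: level=3
  process C: level=3
All levels: A:2, B:3, C:3, D:1, E:0, F:0, G:1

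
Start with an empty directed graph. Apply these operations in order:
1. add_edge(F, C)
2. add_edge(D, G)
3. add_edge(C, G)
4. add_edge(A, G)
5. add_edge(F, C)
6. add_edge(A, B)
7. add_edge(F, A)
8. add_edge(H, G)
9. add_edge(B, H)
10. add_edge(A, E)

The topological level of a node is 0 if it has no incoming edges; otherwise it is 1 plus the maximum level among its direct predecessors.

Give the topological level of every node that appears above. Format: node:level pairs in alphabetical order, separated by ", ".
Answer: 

Op 1: add_edge(F, C). Edges now: 1
Op 2: add_edge(D, G). Edges now: 2
Op 3: add_edge(C, G). Edges now: 3
Op 4: add_edge(A, G). Edges now: 4
Op 5: add_edge(F, C) (duplicate, no change). Edges now: 4
Op 6: add_edge(A, B). Edges now: 5
Op 7: add_edge(F, A). Edges now: 6
Op 8: add_edge(H, G). Edges now: 7
Op 9: add_edge(B, H). Edges now: 8
Op 10: add_edge(A, E). Edges now: 9
Compute levels (Kahn BFS):
  sources (in-degree 0): D, F
  process D: level=0
    D->G: in-degree(G)=3, level(G)>=1
  process F: level=0
    F->A: in-degree(A)=0, level(A)=1, enqueue
    F->C: in-degree(C)=0, level(C)=1, enqueue
  process A: level=1
    A->B: in-degree(B)=0, level(B)=2, enqueue
    A->E: in-degree(E)=0, level(E)=2, enqueue
    A->G: in-degree(G)=2, level(G)>=2
  process C: level=1
    C->G: in-degree(G)=1, level(G)>=2
  process B: level=2
    B->H: in-degree(H)=0, level(H)=3, enqueue
  process E: level=2
  process H: level=3
    H->G: in-degree(G)=0, level(G)=4, enqueue
  process G: level=4
All levels: A:1, B:2, C:1, D:0, E:2, F:0, G:4, H:3

Answer: A:1, B:2, C:1, D:0, E:2, F:0, G:4, H:3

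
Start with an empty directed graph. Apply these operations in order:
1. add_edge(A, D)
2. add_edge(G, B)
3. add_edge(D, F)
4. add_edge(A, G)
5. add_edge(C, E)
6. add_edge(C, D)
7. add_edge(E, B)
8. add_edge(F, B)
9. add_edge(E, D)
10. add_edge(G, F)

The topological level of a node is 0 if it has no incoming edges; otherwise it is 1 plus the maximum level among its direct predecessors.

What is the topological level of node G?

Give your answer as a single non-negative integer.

Answer: 1

Derivation:
Op 1: add_edge(A, D). Edges now: 1
Op 2: add_edge(G, B). Edges now: 2
Op 3: add_edge(D, F). Edges now: 3
Op 4: add_edge(A, G). Edges now: 4
Op 5: add_edge(C, E). Edges now: 5
Op 6: add_edge(C, D). Edges now: 6
Op 7: add_edge(E, B). Edges now: 7
Op 8: add_edge(F, B). Edges now: 8
Op 9: add_edge(E, D). Edges now: 9
Op 10: add_edge(G, F). Edges now: 10
Compute levels (Kahn BFS):
  sources (in-degree 0): A, C
  process A: level=0
    A->D: in-degree(D)=2, level(D)>=1
    A->G: in-degree(G)=0, level(G)=1, enqueue
  process C: level=0
    C->D: in-degree(D)=1, level(D)>=1
    C->E: in-degree(E)=0, level(E)=1, enqueue
  process G: level=1
    G->B: in-degree(B)=2, level(B)>=2
    G->F: in-degree(F)=1, level(F)>=2
  process E: level=1
    E->B: in-degree(B)=1, level(B)>=2
    E->D: in-degree(D)=0, level(D)=2, enqueue
  process D: level=2
    D->F: in-degree(F)=0, level(F)=3, enqueue
  process F: level=3
    F->B: in-degree(B)=0, level(B)=4, enqueue
  process B: level=4
All levels: A:0, B:4, C:0, D:2, E:1, F:3, G:1
level(G) = 1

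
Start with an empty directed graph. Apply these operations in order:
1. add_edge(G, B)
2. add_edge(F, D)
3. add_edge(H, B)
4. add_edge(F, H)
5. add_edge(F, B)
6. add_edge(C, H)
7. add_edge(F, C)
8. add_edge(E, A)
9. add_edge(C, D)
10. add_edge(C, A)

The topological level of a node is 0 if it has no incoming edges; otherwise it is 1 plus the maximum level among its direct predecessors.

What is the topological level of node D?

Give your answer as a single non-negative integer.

Op 1: add_edge(G, B). Edges now: 1
Op 2: add_edge(F, D). Edges now: 2
Op 3: add_edge(H, B). Edges now: 3
Op 4: add_edge(F, H). Edges now: 4
Op 5: add_edge(F, B). Edges now: 5
Op 6: add_edge(C, H). Edges now: 6
Op 7: add_edge(F, C). Edges now: 7
Op 8: add_edge(E, A). Edges now: 8
Op 9: add_edge(C, D). Edges now: 9
Op 10: add_edge(C, A). Edges now: 10
Compute levels (Kahn BFS):
  sources (in-degree 0): E, F, G
  process E: level=0
    E->A: in-degree(A)=1, level(A)>=1
  process F: level=0
    F->B: in-degree(B)=2, level(B)>=1
    F->C: in-degree(C)=0, level(C)=1, enqueue
    F->D: in-degree(D)=1, level(D)>=1
    F->H: in-degree(H)=1, level(H)>=1
  process G: level=0
    G->B: in-degree(B)=1, level(B)>=1
  process C: level=1
    C->A: in-degree(A)=0, level(A)=2, enqueue
    C->D: in-degree(D)=0, level(D)=2, enqueue
    C->H: in-degree(H)=0, level(H)=2, enqueue
  process A: level=2
  process D: level=2
  process H: level=2
    H->B: in-degree(B)=0, level(B)=3, enqueue
  process B: level=3
All levels: A:2, B:3, C:1, D:2, E:0, F:0, G:0, H:2
level(D) = 2

Answer: 2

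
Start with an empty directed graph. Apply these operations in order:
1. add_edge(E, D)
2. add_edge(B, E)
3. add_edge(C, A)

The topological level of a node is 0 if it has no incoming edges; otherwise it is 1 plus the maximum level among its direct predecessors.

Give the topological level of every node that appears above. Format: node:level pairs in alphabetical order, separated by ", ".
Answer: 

Op 1: add_edge(E, D). Edges now: 1
Op 2: add_edge(B, E). Edges now: 2
Op 3: add_edge(C, A). Edges now: 3
Compute levels (Kahn BFS):
  sources (in-degree 0): B, C
  process B: level=0
    B->E: in-degree(E)=0, level(E)=1, enqueue
  process C: level=0
    C->A: in-degree(A)=0, level(A)=1, enqueue
  process E: level=1
    E->D: in-degree(D)=0, level(D)=2, enqueue
  process A: level=1
  process D: level=2
All levels: A:1, B:0, C:0, D:2, E:1

Answer: A:1, B:0, C:0, D:2, E:1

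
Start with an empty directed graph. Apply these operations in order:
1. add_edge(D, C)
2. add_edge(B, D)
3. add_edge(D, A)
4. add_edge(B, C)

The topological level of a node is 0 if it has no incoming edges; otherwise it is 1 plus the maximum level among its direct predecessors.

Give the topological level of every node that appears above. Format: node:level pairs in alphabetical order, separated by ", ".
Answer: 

Op 1: add_edge(D, C). Edges now: 1
Op 2: add_edge(B, D). Edges now: 2
Op 3: add_edge(D, A). Edges now: 3
Op 4: add_edge(B, C). Edges now: 4
Compute levels (Kahn BFS):
  sources (in-degree 0): B
  process B: level=0
    B->C: in-degree(C)=1, level(C)>=1
    B->D: in-degree(D)=0, level(D)=1, enqueue
  process D: level=1
    D->A: in-degree(A)=0, level(A)=2, enqueue
    D->C: in-degree(C)=0, level(C)=2, enqueue
  process A: level=2
  process C: level=2
All levels: A:2, B:0, C:2, D:1

Answer: A:2, B:0, C:2, D:1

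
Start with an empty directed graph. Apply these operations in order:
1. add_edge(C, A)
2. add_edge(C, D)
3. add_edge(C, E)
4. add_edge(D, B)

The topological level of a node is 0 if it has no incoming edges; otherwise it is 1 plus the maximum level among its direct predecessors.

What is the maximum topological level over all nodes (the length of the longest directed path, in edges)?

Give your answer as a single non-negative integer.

Op 1: add_edge(C, A). Edges now: 1
Op 2: add_edge(C, D). Edges now: 2
Op 3: add_edge(C, E). Edges now: 3
Op 4: add_edge(D, B). Edges now: 4
Compute levels (Kahn BFS):
  sources (in-degree 0): C
  process C: level=0
    C->A: in-degree(A)=0, level(A)=1, enqueue
    C->D: in-degree(D)=0, level(D)=1, enqueue
    C->E: in-degree(E)=0, level(E)=1, enqueue
  process A: level=1
  process D: level=1
    D->B: in-degree(B)=0, level(B)=2, enqueue
  process E: level=1
  process B: level=2
All levels: A:1, B:2, C:0, D:1, E:1
max level = 2

Answer: 2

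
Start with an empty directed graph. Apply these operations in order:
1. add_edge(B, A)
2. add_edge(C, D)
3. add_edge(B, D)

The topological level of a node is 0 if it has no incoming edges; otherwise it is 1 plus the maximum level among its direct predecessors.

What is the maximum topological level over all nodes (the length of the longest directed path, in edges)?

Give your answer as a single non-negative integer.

Answer: 1

Derivation:
Op 1: add_edge(B, A). Edges now: 1
Op 2: add_edge(C, D). Edges now: 2
Op 3: add_edge(B, D). Edges now: 3
Compute levels (Kahn BFS):
  sources (in-degree 0): B, C
  process B: level=0
    B->A: in-degree(A)=0, level(A)=1, enqueue
    B->D: in-degree(D)=1, level(D)>=1
  process C: level=0
    C->D: in-degree(D)=0, level(D)=1, enqueue
  process A: level=1
  process D: level=1
All levels: A:1, B:0, C:0, D:1
max level = 1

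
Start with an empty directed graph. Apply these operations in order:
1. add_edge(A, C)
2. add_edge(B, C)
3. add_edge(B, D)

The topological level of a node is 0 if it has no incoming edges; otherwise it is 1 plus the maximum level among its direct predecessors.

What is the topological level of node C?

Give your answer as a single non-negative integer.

Answer: 1

Derivation:
Op 1: add_edge(A, C). Edges now: 1
Op 2: add_edge(B, C). Edges now: 2
Op 3: add_edge(B, D). Edges now: 3
Compute levels (Kahn BFS):
  sources (in-degree 0): A, B
  process A: level=0
    A->C: in-degree(C)=1, level(C)>=1
  process B: level=0
    B->C: in-degree(C)=0, level(C)=1, enqueue
    B->D: in-degree(D)=0, level(D)=1, enqueue
  process C: level=1
  process D: level=1
All levels: A:0, B:0, C:1, D:1
level(C) = 1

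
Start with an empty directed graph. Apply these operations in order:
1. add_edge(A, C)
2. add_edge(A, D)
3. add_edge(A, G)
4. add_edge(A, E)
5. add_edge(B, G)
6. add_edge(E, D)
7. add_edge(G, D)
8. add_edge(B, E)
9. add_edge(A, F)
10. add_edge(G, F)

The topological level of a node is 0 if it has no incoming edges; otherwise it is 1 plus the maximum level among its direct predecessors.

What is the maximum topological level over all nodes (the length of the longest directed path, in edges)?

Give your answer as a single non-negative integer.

Op 1: add_edge(A, C). Edges now: 1
Op 2: add_edge(A, D). Edges now: 2
Op 3: add_edge(A, G). Edges now: 3
Op 4: add_edge(A, E). Edges now: 4
Op 5: add_edge(B, G). Edges now: 5
Op 6: add_edge(E, D). Edges now: 6
Op 7: add_edge(G, D). Edges now: 7
Op 8: add_edge(B, E). Edges now: 8
Op 9: add_edge(A, F). Edges now: 9
Op 10: add_edge(G, F). Edges now: 10
Compute levels (Kahn BFS):
  sources (in-degree 0): A, B
  process A: level=0
    A->C: in-degree(C)=0, level(C)=1, enqueue
    A->D: in-degree(D)=2, level(D)>=1
    A->E: in-degree(E)=1, level(E)>=1
    A->F: in-degree(F)=1, level(F)>=1
    A->G: in-degree(G)=1, level(G)>=1
  process B: level=0
    B->E: in-degree(E)=0, level(E)=1, enqueue
    B->G: in-degree(G)=0, level(G)=1, enqueue
  process C: level=1
  process E: level=1
    E->D: in-degree(D)=1, level(D)>=2
  process G: level=1
    G->D: in-degree(D)=0, level(D)=2, enqueue
    G->F: in-degree(F)=0, level(F)=2, enqueue
  process D: level=2
  process F: level=2
All levels: A:0, B:0, C:1, D:2, E:1, F:2, G:1
max level = 2

Answer: 2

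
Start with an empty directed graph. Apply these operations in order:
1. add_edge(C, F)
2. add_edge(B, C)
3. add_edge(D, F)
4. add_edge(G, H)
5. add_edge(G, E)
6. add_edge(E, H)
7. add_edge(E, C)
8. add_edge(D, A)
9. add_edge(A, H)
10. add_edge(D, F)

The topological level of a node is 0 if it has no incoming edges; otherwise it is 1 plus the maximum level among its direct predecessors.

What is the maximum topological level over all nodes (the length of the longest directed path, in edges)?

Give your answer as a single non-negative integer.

Op 1: add_edge(C, F). Edges now: 1
Op 2: add_edge(B, C). Edges now: 2
Op 3: add_edge(D, F). Edges now: 3
Op 4: add_edge(G, H). Edges now: 4
Op 5: add_edge(G, E). Edges now: 5
Op 6: add_edge(E, H). Edges now: 6
Op 7: add_edge(E, C). Edges now: 7
Op 8: add_edge(D, A). Edges now: 8
Op 9: add_edge(A, H). Edges now: 9
Op 10: add_edge(D, F) (duplicate, no change). Edges now: 9
Compute levels (Kahn BFS):
  sources (in-degree 0): B, D, G
  process B: level=0
    B->C: in-degree(C)=1, level(C)>=1
  process D: level=0
    D->A: in-degree(A)=0, level(A)=1, enqueue
    D->F: in-degree(F)=1, level(F)>=1
  process G: level=0
    G->E: in-degree(E)=0, level(E)=1, enqueue
    G->H: in-degree(H)=2, level(H)>=1
  process A: level=1
    A->H: in-degree(H)=1, level(H)>=2
  process E: level=1
    E->C: in-degree(C)=0, level(C)=2, enqueue
    E->H: in-degree(H)=0, level(H)=2, enqueue
  process C: level=2
    C->F: in-degree(F)=0, level(F)=3, enqueue
  process H: level=2
  process F: level=3
All levels: A:1, B:0, C:2, D:0, E:1, F:3, G:0, H:2
max level = 3

Answer: 3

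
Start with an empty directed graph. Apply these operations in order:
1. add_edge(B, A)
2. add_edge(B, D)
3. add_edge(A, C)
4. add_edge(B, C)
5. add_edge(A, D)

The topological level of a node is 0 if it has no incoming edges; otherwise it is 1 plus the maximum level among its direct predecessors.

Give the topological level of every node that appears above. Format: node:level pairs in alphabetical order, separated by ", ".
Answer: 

Op 1: add_edge(B, A). Edges now: 1
Op 2: add_edge(B, D). Edges now: 2
Op 3: add_edge(A, C). Edges now: 3
Op 4: add_edge(B, C). Edges now: 4
Op 5: add_edge(A, D). Edges now: 5
Compute levels (Kahn BFS):
  sources (in-degree 0): B
  process B: level=0
    B->A: in-degree(A)=0, level(A)=1, enqueue
    B->C: in-degree(C)=1, level(C)>=1
    B->D: in-degree(D)=1, level(D)>=1
  process A: level=1
    A->C: in-degree(C)=0, level(C)=2, enqueue
    A->D: in-degree(D)=0, level(D)=2, enqueue
  process C: level=2
  process D: level=2
All levels: A:1, B:0, C:2, D:2

Answer: A:1, B:0, C:2, D:2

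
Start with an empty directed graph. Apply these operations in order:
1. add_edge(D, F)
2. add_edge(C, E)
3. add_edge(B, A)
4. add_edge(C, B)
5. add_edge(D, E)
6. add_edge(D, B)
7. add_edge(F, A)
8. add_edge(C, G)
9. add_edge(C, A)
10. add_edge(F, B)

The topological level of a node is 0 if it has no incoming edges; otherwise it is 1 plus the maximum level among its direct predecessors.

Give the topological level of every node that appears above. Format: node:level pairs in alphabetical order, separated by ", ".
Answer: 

Op 1: add_edge(D, F). Edges now: 1
Op 2: add_edge(C, E). Edges now: 2
Op 3: add_edge(B, A). Edges now: 3
Op 4: add_edge(C, B). Edges now: 4
Op 5: add_edge(D, E). Edges now: 5
Op 6: add_edge(D, B). Edges now: 6
Op 7: add_edge(F, A). Edges now: 7
Op 8: add_edge(C, G). Edges now: 8
Op 9: add_edge(C, A). Edges now: 9
Op 10: add_edge(F, B). Edges now: 10
Compute levels (Kahn BFS):
  sources (in-degree 0): C, D
  process C: level=0
    C->A: in-degree(A)=2, level(A)>=1
    C->B: in-degree(B)=2, level(B)>=1
    C->E: in-degree(E)=1, level(E)>=1
    C->G: in-degree(G)=0, level(G)=1, enqueue
  process D: level=0
    D->B: in-degree(B)=1, level(B)>=1
    D->E: in-degree(E)=0, level(E)=1, enqueue
    D->F: in-degree(F)=0, level(F)=1, enqueue
  process G: level=1
  process E: level=1
  process F: level=1
    F->A: in-degree(A)=1, level(A)>=2
    F->B: in-degree(B)=0, level(B)=2, enqueue
  process B: level=2
    B->A: in-degree(A)=0, level(A)=3, enqueue
  process A: level=3
All levels: A:3, B:2, C:0, D:0, E:1, F:1, G:1

Answer: A:3, B:2, C:0, D:0, E:1, F:1, G:1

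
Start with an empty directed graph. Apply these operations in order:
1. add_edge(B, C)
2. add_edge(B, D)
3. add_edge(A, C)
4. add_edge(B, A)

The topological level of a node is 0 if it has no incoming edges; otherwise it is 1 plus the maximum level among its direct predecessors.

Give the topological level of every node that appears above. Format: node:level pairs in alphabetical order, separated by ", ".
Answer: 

Op 1: add_edge(B, C). Edges now: 1
Op 2: add_edge(B, D). Edges now: 2
Op 3: add_edge(A, C). Edges now: 3
Op 4: add_edge(B, A). Edges now: 4
Compute levels (Kahn BFS):
  sources (in-degree 0): B
  process B: level=0
    B->A: in-degree(A)=0, level(A)=1, enqueue
    B->C: in-degree(C)=1, level(C)>=1
    B->D: in-degree(D)=0, level(D)=1, enqueue
  process A: level=1
    A->C: in-degree(C)=0, level(C)=2, enqueue
  process D: level=1
  process C: level=2
All levels: A:1, B:0, C:2, D:1

Answer: A:1, B:0, C:2, D:1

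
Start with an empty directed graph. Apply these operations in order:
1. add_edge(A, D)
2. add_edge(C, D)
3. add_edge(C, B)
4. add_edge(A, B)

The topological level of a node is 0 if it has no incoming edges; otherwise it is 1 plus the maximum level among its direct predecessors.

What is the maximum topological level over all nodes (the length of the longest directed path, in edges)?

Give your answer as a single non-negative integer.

Op 1: add_edge(A, D). Edges now: 1
Op 2: add_edge(C, D). Edges now: 2
Op 3: add_edge(C, B). Edges now: 3
Op 4: add_edge(A, B). Edges now: 4
Compute levels (Kahn BFS):
  sources (in-degree 0): A, C
  process A: level=0
    A->B: in-degree(B)=1, level(B)>=1
    A->D: in-degree(D)=1, level(D)>=1
  process C: level=0
    C->B: in-degree(B)=0, level(B)=1, enqueue
    C->D: in-degree(D)=0, level(D)=1, enqueue
  process B: level=1
  process D: level=1
All levels: A:0, B:1, C:0, D:1
max level = 1

Answer: 1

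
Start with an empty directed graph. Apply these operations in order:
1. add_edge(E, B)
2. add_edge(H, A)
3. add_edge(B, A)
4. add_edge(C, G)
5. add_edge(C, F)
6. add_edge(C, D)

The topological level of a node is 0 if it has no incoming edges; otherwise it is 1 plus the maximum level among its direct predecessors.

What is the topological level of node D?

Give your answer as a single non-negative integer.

Op 1: add_edge(E, B). Edges now: 1
Op 2: add_edge(H, A). Edges now: 2
Op 3: add_edge(B, A). Edges now: 3
Op 4: add_edge(C, G). Edges now: 4
Op 5: add_edge(C, F). Edges now: 5
Op 6: add_edge(C, D). Edges now: 6
Compute levels (Kahn BFS):
  sources (in-degree 0): C, E, H
  process C: level=0
    C->D: in-degree(D)=0, level(D)=1, enqueue
    C->F: in-degree(F)=0, level(F)=1, enqueue
    C->G: in-degree(G)=0, level(G)=1, enqueue
  process E: level=0
    E->B: in-degree(B)=0, level(B)=1, enqueue
  process H: level=0
    H->A: in-degree(A)=1, level(A)>=1
  process D: level=1
  process F: level=1
  process G: level=1
  process B: level=1
    B->A: in-degree(A)=0, level(A)=2, enqueue
  process A: level=2
All levels: A:2, B:1, C:0, D:1, E:0, F:1, G:1, H:0
level(D) = 1

Answer: 1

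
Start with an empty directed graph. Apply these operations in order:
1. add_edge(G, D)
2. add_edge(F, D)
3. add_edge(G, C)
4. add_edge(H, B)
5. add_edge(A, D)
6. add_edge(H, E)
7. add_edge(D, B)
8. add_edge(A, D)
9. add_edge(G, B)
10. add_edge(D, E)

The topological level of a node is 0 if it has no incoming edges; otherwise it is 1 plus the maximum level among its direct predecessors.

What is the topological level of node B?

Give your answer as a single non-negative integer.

Answer: 2

Derivation:
Op 1: add_edge(G, D). Edges now: 1
Op 2: add_edge(F, D). Edges now: 2
Op 3: add_edge(G, C). Edges now: 3
Op 4: add_edge(H, B). Edges now: 4
Op 5: add_edge(A, D). Edges now: 5
Op 6: add_edge(H, E). Edges now: 6
Op 7: add_edge(D, B). Edges now: 7
Op 8: add_edge(A, D) (duplicate, no change). Edges now: 7
Op 9: add_edge(G, B). Edges now: 8
Op 10: add_edge(D, E). Edges now: 9
Compute levels (Kahn BFS):
  sources (in-degree 0): A, F, G, H
  process A: level=0
    A->D: in-degree(D)=2, level(D)>=1
  process F: level=0
    F->D: in-degree(D)=1, level(D)>=1
  process G: level=0
    G->B: in-degree(B)=2, level(B)>=1
    G->C: in-degree(C)=0, level(C)=1, enqueue
    G->D: in-degree(D)=0, level(D)=1, enqueue
  process H: level=0
    H->B: in-degree(B)=1, level(B)>=1
    H->E: in-degree(E)=1, level(E)>=1
  process C: level=1
  process D: level=1
    D->B: in-degree(B)=0, level(B)=2, enqueue
    D->E: in-degree(E)=0, level(E)=2, enqueue
  process B: level=2
  process E: level=2
All levels: A:0, B:2, C:1, D:1, E:2, F:0, G:0, H:0
level(B) = 2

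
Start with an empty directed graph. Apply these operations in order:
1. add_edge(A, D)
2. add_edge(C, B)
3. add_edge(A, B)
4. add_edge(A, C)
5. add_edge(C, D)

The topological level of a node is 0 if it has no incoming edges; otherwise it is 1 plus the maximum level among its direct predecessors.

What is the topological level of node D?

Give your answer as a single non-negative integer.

Op 1: add_edge(A, D). Edges now: 1
Op 2: add_edge(C, B). Edges now: 2
Op 3: add_edge(A, B). Edges now: 3
Op 4: add_edge(A, C). Edges now: 4
Op 5: add_edge(C, D). Edges now: 5
Compute levels (Kahn BFS):
  sources (in-degree 0): A
  process A: level=0
    A->B: in-degree(B)=1, level(B)>=1
    A->C: in-degree(C)=0, level(C)=1, enqueue
    A->D: in-degree(D)=1, level(D)>=1
  process C: level=1
    C->B: in-degree(B)=0, level(B)=2, enqueue
    C->D: in-degree(D)=0, level(D)=2, enqueue
  process B: level=2
  process D: level=2
All levels: A:0, B:2, C:1, D:2
level(D) = 2

Answer: 2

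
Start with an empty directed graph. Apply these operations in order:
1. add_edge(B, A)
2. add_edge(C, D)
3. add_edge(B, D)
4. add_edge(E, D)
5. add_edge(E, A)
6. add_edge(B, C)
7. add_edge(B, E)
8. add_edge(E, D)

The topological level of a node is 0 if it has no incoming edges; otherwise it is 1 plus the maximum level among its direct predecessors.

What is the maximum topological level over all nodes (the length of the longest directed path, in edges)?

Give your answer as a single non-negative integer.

Answer: 2

Derivation:
Op 1: add_edge(B, A). Edges now: 1
Op 2: add_edge(C, D). Edges now: 2
Op 3: add_edge(B, D). Edges now: 3
Op 4: add_edge(E, D). Edges now: 4
Op 5: add_edge(E, A). Edges now: 5
Op 6: add_edge(B, C). Edges now: 6
Op 7: add_edge(B, E). Edges now: 7
Op 8: add_edge(E, D) (duplicate, no change). Edges now: 7
Compute levels (Kahn BFS):
  sources (in-degree 0): B
  process B: level=0
    B->A: in-degree(A)=1, level(A)>=1
    B->C: in-degree(C)=0, level(C)=1, enqueue
    B->D: in-degree(D)=2, level(D)>=1
    B->E: in-degree(E)=0, level(E)=1, enqueue
  process C: level=1
    C->D: in-degree(D)=1, level(D)>=2
  process E: level=1
    E->A: in-degree(A)=0, level(A)=2, enqueue
    E->D: in-degree(D)=0, level(D)=2, enqueue
  process A: level=2
  process D: level=2
All levels: A:2, B:0, C:1, D:2, E:1
max level = 2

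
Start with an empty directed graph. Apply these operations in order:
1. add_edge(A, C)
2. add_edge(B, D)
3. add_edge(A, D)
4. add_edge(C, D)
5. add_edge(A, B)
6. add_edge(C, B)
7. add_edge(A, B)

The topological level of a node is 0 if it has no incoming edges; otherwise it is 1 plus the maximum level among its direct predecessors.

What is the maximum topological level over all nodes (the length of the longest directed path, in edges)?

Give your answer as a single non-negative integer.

Op 1: add_edge(A, C). Edges now: 1
Op 2: add_edge(B, D). Edges now: 2
Op 3: add_edge(A, D). Edges now: 3
Op 4: add_edge(C, D). Edges now: 4
Op 5: add_edge(A, B). Edges now: 5
Op 6: add_edge(C, B). Edges now: 6
Op 7: add_edge(A, B) (duplicate, no change). Edges now: 6
Compute levels (Kahn BFS):
  sources (in-degree 0): A
  process A: level=0
    A->B: in-degree(B)=1, level(B)>=1
    A->C: in-degree(C)=0, level(C)=1, enqueue
    A->D: in-degree(D)=2, level(D)>=1
  process C: level=1
    C->B: in-degree(B)=0, level(B)=2, enqueue
    C->D: in-degree(D)=1, level(D)>=2
  process B: level=2
    B->D: in-degree(D)=0, level(D)=3, enqueue
  process D: level=3
All levels: A:0, B:2, C:1, D:3
max level = 3

Answer: 3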